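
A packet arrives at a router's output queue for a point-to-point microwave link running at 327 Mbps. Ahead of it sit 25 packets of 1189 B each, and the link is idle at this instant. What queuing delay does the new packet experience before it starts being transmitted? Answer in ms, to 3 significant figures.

0.727 ms

Each queued packet: L/R = 9512/327000000 = 0.0290887 ms.
25 queued → 0.727217 ms.
Queuing delay = 0.727 ms.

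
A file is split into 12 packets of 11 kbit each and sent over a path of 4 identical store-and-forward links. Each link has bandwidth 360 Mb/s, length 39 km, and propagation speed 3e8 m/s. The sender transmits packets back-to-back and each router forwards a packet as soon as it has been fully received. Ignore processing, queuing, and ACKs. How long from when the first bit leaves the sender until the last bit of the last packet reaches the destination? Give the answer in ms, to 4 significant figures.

Per-hop transmission t_tx = L/R = 11000/360000000 = 0.0305556 ms.
Per-hop propagation t_prop = 39000/300000000 = 0.13 ms.
Pipeline fill: first packet needs 4·t_tx to clear all hops; remaining 11 packets each add one t_tx.
Total = (4+12-1)·t_tx + 4·t_prop = 15·0.0305556 + 4·0.13 = 0.9783 ms.

0.9783 ms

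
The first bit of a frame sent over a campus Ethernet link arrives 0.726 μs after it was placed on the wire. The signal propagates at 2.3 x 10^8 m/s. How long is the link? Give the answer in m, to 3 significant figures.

d = s × t_prop = 2.3e+08 × 7.26e-07 = 167 m.

167 m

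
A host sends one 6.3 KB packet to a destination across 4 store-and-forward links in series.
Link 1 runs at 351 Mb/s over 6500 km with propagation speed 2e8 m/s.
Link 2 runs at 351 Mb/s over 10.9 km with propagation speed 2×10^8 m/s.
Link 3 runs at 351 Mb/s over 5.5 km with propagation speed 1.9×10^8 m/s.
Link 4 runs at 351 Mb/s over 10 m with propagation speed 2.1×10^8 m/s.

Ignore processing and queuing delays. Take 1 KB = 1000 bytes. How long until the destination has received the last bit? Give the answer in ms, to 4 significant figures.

33.16 ms

L = 50400 bits.
Transmission delay per hop = L/R = 50400/351000000 = 0.14359 ms; 4 hops → 0.574359 ms.
Propagation delays (d/s per hop): 32.5, 0.0545, 0.0289474, 4.7619e-05 ms; sum = 32.5835 ms.
End-to-end = 33.16 ms.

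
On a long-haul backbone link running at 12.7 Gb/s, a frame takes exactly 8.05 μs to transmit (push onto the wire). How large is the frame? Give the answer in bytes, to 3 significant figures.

L = R × t_tx = 12700000000 b/s × 8.05e-06 s = 102235 bits.
In bytes: 102235 / 8 = 12800 bytes.

12800 bytes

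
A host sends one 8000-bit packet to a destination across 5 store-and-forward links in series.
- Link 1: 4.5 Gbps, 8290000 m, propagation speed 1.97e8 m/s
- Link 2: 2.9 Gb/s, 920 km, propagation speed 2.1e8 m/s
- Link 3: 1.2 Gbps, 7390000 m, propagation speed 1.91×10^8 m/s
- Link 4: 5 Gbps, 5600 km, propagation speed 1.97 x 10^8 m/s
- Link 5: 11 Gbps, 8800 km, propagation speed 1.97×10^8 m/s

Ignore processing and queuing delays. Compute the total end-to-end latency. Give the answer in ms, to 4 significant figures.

158.3 ms

Transmission delays (L/R per hop): 0.00177778, 0.00275862, 0.00666667, 0.0016, 0.000727273 ms; sum = 0.0135303 ms.
Propagation delays (d/s per hop): 42.0812, 4.38095, 38.6911, 28.4264, 44.6701 ms; sum = 158.25 ms.
End-to-end = 158.3 ms.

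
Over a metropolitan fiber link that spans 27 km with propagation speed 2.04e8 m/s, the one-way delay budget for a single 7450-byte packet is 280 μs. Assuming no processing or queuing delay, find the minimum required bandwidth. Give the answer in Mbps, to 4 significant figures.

403.7 Mbps

L = 59600 bits.
Propagation delay = 27000 / 204000000 = 132.353 μs.
Transmission budget = 280 − 132.353 = 147.647 μs.
R ≥ L / t_tx = 59600 bits / 0.000147647 s = 403.7 Mbps.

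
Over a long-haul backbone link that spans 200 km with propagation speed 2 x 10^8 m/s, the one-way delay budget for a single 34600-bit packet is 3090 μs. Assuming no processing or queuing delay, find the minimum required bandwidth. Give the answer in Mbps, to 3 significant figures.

Propagation delay = 200000 / 200000000 = 1000 μs.
Transmission budget = 3090 − 1000 = 2090 μs.
R ≥ L / t_tx = 34600 bits / 0.00209 s = 16.6 Mbps.

16.6 Mbps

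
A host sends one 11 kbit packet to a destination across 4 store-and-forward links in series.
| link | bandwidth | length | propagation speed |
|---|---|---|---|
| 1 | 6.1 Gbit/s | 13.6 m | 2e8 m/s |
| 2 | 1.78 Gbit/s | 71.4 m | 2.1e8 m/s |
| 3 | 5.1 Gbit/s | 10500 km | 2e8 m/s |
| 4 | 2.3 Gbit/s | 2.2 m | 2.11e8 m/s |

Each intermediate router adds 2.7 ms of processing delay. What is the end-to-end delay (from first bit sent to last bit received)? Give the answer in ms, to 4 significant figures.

L = 11000 bits.
Transmission delays (L/R per hop): 0.00180328, 0.00617978, 0.00215686, 0.00478261 ms; sum = 0.0149225 ms.
Propagation delays (d/s per hop): 6.8e-05, 0.00034, 52.5, 1.04265e-05 ms; sum = 52.5004 ms.
Processing at 3 router(s): 3 × 2.7 ms = 8.1 ms.
End-to-end = 60.62 ms.

60.62 ms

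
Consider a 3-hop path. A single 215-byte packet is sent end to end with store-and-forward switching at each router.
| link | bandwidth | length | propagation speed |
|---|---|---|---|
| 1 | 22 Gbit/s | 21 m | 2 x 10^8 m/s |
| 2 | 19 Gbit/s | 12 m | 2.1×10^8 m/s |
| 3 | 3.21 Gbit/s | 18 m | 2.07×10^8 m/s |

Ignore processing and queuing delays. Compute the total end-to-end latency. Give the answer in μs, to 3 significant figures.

L = 215 × 8 = 1720 bits.
Transmission delays (L/R per hop): 0.0781818, 0.0905263, 0.535826 μs; sum = 0.704534 μs.
Propagation delays (d/s per hop): 0.105, 0.0571429, 0.0869565 μs; sum = 0.249099 μs.
End-to-end = 0.954 μs.

0.954 μs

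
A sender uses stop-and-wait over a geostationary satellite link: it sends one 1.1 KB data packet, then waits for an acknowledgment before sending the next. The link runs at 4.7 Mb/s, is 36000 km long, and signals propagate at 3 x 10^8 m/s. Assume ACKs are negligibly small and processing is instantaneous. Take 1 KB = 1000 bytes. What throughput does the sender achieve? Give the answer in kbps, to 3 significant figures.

36.4 kbps

t_tx = L/R = 8800/4700000 = 0.00187234 s.
t_prop = 36000000/300000000 = 0.12 s; RTT = 0.24 s.
Cycle = t_tx + RTT = 0.241872 s.
Throughput = L / cycle = 8800 / 0.241872 = 36.4 kbps.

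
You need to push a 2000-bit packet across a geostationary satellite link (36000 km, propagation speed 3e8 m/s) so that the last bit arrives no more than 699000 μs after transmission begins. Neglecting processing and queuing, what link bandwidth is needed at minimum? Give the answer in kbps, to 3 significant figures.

3.45 kbps

Propagation delay = 36000000 / 300000000 = 120000 μs.
Transmission budget = 699000 − 120000 = 579000 μs.
R ≥ L / t_tx = 2000 bits / 0.579 s = 3.45 kbps.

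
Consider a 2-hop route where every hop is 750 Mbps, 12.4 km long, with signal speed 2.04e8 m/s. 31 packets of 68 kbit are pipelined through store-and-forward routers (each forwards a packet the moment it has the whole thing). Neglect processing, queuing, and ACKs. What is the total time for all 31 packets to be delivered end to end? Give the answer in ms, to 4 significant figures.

Per-hop transmission t_tx = L/R = 68000/750000000 = 0.0906667 ms.
Per-hop propagation t_prop = 12400/204000000 = 0.0607843 ms.
Pipeline fill: first packet needs 2·t_tx to clear all hops; remaining 30 packets each add one t_tx.
Total = (2+31-1)·t_tx + 2·t_prop = 32·0.0906667 + 2·0.0607843 = 3.023 ms.

3.023 ms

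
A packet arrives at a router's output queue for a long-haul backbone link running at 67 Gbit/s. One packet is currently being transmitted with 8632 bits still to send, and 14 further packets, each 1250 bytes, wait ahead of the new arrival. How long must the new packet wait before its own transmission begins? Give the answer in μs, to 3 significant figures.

Each queued packet: L/R = 10000/67000000000 = 0.149254 μs.
14 queued → 2.08955 μs.
Plus remaining 8632 bits of current packet: 0.128836 μs.
Queuing delay = 2.22 μs.

2.22 μs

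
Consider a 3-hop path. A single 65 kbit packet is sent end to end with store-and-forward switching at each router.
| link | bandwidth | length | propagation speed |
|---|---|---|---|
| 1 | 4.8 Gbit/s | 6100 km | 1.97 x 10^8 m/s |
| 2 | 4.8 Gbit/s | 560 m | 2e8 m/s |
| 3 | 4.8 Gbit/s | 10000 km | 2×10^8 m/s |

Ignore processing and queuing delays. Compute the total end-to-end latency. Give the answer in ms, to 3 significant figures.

L = 65000 bits.
Transmission delay per hop = L/R = 65000/4800000000 = 0.0135417 ms; 3 hops → 0.040625 ms.
Propagation delays (d/s per hop): 30.9645, 0.0028, 50 ms; sum = 80.9673 ms.
End-to-end = 81.0 ms.

81.0 ms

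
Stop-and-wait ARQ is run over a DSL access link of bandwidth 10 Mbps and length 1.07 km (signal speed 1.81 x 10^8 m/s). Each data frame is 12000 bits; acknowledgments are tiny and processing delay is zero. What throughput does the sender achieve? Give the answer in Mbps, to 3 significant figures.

t_tx = L/R = 12000/10000000 = 0.0012 s.
t_prop = 1070/181000000 = 5.9116e-06 s; RTT = 1.18232e-05 s.
Cycle = t_tx + RTT = 0.00121182 s.
Throughput = L / cycle = 12000 / 0.00121182 = 9.90 Mbps.

9.90 Mbps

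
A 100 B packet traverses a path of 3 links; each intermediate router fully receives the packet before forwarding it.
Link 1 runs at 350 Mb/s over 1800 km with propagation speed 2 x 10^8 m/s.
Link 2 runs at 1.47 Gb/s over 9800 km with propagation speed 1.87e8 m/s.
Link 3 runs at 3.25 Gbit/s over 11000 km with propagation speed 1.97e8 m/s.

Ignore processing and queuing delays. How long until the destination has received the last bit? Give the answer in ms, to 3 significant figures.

L = 100 × 8 = 800 bits.
Transmission delays (L/R per hop): 0.00228571, 0.000544218, 0.000246154 ms; sum = 0.00307609 ms.
Propagation delays (d/s per hop): 9, 52.4064, 55.8376 ms; sum = 117.244 ms.
End-to-end = 117 ms.

117 ms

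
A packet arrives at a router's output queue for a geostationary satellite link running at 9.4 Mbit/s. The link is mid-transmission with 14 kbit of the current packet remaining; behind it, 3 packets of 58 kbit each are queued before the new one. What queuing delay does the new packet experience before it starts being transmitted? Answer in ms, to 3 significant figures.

20.0 ms

Each queued packet: L/R = 58000/9400000 = 6.17021 ms.
3 queued → 18.5106 ms.
Plus remaining 14000 bits of current packet: 1.48936 ms.
Queuing delay = 20.0 ms.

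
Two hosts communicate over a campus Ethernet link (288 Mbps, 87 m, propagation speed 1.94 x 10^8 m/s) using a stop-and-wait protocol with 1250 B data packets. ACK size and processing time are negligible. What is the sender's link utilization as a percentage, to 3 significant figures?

t_tx = L/R = 10000/288000000 = 3.47222e-05 s.
t_prop = 87/194000000 = 4.48454e-07 s; RTT = 8.96907e-07 s.
Cycle = t_tx + RTT = 3.56191e-05 s.
Utilization = t_tx / cycle = 3.47222e-05/3.56191e-05 = 97.5 %.

97.5 %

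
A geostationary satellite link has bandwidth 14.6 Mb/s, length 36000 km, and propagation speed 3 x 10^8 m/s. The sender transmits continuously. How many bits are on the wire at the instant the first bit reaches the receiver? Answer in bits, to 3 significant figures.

1750000 bits

Propagation delay = 36000000 / 300000000 = 0.12 s.
BDP = R × t_prop = 14600000 × 0.12 = 1752000 bits.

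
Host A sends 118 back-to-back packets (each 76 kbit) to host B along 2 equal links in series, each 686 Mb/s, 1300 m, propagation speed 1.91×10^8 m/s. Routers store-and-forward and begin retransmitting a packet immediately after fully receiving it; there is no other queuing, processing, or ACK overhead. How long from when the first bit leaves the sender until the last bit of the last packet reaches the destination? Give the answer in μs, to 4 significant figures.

13200 μs

Per-hop transmission t_tx = L/R = 76000/686000000 = 110.787 μs.
Per-hop propagation t_prop = 1300/191000000 = 6.80628 μs.
Pipeline fill: first packet needs 2·t_tx to clear all hops; remaining 117 packets each add one t_tx.
Total = (2+118-1)·t_tx + 2·t_prop = 119·110.787 + 2·6.80628 = 13200 μs.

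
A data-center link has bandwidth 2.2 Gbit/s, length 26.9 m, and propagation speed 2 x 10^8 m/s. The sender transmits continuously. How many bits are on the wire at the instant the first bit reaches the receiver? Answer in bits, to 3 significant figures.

Propagation delay = 26.9 / 200000000 = 1.345e-07 s.
BDP = R × t_prop = 2200000000 × 1.345e-07 = 295.9 bits.

296 bits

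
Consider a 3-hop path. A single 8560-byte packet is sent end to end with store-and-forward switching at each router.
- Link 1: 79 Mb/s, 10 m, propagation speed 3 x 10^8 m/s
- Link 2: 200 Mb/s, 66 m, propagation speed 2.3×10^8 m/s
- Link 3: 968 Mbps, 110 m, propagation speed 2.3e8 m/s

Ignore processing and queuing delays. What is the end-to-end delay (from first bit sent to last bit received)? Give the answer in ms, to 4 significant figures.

L = 8560 × 8 = 68480 bits.
Transmission delays (L/R per hop): 0.866835, 0.3424, 0.0707438 ms; sum = 1.27998 ms.
Propagation delays (d/s per hop): 3.33333e-05, 0.000286957, 0.000478261 ms; sum = 0.000798551 ms.
End-to-end = 1.281 ms.

1.281 ms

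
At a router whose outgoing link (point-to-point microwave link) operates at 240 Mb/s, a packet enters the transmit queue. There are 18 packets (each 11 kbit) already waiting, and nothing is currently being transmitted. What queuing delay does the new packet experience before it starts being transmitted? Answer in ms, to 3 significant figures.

Each queued packet: L/R = 11000/240000000 = 0.0458333 ms.
18 queued → 0.825 ms.
Queuing delay = 0.825 ms.

0.825 ms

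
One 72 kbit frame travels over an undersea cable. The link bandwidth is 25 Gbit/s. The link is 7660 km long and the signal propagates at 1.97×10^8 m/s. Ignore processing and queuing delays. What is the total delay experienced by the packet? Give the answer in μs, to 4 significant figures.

38890 μs

L = 72000 bits.
Transmission delay = L/R = 72000 / 25000000000 = 2.88 μs.
Propagation delay = d/s = 7660000 m / 197000000 m/s = 38883.2 μs.
Total = 38890 μs.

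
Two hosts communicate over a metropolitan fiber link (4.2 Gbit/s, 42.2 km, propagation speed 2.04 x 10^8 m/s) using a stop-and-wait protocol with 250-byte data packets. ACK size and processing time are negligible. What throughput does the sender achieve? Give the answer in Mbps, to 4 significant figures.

t_tx = L/R = 2000/4200000000 = 4.7619e-07 s.
t_prop = 42200/204000000 = 0.000206863 s; RTT = 0.000413725 s.
Cycle = t_tx + RTT = 0.000414202 s.
Throughput = L / cycle = 2000 / 0.000414202 = 4.829 Mbps.

4.829 Mbps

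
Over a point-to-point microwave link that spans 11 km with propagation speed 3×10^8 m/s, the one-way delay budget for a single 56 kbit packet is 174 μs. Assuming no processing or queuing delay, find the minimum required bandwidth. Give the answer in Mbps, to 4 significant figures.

407.8 Mbps

Propagation delay = 11000 / 300000000 = 36.6667 μs.
Transmission budget = 174 − 36.6667 = 137.333 μs.
R ≥ L / t_tx = 56000 bits / 0.000137333 s = 407.8 Mbps.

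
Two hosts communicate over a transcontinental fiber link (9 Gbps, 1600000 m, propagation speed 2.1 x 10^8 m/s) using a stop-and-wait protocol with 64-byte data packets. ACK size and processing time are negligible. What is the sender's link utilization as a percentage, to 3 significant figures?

t_tx = L/R = 512/9000000000 = 5.68889e-08 s.
t_prop = 1600000/210000000 = 0.00761905 s; RTT = 0.0152381 s.
Cycle = t_tx + RTT = 0.0152382 s.
Utilization = t_tx / cycle = 5.68889e-08/0.0152382 = 0.000373 %.

0.000373 %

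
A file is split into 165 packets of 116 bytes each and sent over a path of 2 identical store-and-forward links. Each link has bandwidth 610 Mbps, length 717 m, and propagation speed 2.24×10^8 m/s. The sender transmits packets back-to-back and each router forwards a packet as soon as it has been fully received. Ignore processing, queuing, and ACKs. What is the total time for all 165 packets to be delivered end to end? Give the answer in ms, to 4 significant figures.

Per-hop transmission t_tx = L/R = 928/610000000 = 0.00152131 ms.
Per-hop propagation t_prop = 717/2.24e+08 = 0.00320089 ms.
Pipeline fill: first packet needs 2·t_tx to clear all hops; remaining 164 packets each add one t_tx.
Total = (2+165-1)·t_tx + 2·t_prop = 166·0.00152131 + 2·0.00320089 = 0.2589 ms.

0.2589 ms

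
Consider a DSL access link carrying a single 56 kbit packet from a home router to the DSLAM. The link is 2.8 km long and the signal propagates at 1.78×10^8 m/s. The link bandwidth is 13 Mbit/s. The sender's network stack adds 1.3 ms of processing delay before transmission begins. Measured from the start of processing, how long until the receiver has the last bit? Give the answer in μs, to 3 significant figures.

L = 56000 bits.
Transmission delay = L/R = 56000 / 13000000 = 4307.69 μs.
Propagation delay = d/s = 2800 m / 178000000 m/s = 15.7303 μs.
Plus processing delay 1.3 ms = 1300 μs.
Total = 5620 μs.

5620 μs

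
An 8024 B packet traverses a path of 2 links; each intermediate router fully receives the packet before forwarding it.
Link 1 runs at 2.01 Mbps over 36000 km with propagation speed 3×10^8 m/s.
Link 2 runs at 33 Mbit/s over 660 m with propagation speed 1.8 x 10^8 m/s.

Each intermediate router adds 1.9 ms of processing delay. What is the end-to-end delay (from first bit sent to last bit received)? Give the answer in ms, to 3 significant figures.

L = 8024 × 8 = 64192 bits.
Transmission delays (L/R per hop): 31.9363, 1.94521 ms; sum = 33.8815 ms.
Propagation delays (d/s per hop): 120, 0.00366667 ms; sum = 120.004 ms.
Processing at 1 router(s): 1 × 1.9 ms = 1.9 ms.
End-to-end = 156 ms.

156 ms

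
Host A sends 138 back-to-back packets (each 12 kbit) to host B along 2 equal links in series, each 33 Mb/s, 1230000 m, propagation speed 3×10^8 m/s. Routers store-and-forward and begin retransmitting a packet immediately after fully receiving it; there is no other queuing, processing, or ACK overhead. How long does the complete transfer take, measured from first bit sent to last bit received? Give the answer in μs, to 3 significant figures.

58700 μs

Per-hop transmission t_tx = L/R = 12000/33000000 = 363.636 μs.
Per-hop propagation t_prop = 1230000/300000000 = 4100 μs.
Pipeline fill: first packet needs 2·t_tx to clear all hops; remaining 137 packets each add one t_tx.
Total = (2+138-1)·t_tx + 2·t_prop = 139·363.636 + 2·4100 = 58700 μs.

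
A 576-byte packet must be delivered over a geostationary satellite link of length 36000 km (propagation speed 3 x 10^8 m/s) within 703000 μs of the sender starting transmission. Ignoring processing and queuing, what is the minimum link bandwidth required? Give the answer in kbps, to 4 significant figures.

7.904 kbps

L = 4608 bits.
Propagation delay = 36000000 / 300000000 = 120000 μs.
Transmission budget = 703000 − 120000 = 583000 μs.
R ≥ L / t_tx = 4608 bits / 0.583 s = 7.904 kbps.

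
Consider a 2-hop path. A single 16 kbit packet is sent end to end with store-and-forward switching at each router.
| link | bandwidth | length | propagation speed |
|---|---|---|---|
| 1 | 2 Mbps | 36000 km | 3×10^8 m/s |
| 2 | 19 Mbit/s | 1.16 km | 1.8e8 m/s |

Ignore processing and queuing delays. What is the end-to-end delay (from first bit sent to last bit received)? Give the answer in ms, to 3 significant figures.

L = 16000 bits.
Transmission delays (L/R per hop): 8, 0.842105 ms; sum = 8.84211 ms.
Propagation delays (d/s per hop): 120, 0.00644444 ms; sum = 120.006 ms.
End-to-end = 129 ms.

129 ms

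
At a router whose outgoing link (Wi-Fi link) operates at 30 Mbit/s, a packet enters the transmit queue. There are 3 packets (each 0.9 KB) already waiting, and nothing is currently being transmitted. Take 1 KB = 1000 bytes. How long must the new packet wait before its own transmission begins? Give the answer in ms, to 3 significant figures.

0.720 ms

Each queued packet: L/R = 7200/30000000 = 0.24 ms.
3 queued → 0.72 ms.
Queuing delay = 0.720 ms.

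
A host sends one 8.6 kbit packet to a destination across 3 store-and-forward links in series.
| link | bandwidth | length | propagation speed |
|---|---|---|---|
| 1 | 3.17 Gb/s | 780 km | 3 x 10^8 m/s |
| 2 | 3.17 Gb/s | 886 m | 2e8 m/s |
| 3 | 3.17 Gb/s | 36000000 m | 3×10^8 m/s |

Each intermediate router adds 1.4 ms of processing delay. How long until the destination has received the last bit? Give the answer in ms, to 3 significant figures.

L = 8600 bits.
Transmission delay per hop = L/R = 8600/3170000000 = 0.00271293 ms; 3 hops → 0.0081388 ms.
Propagation delays (d/s per hop): 2.6, 0.00443, 120 ms; sum = 122.604 ms.
Processing at 2 router(s): 2 × 1.4 ms = 2.8 ms.
End-to-end = 125 ms.

125 ms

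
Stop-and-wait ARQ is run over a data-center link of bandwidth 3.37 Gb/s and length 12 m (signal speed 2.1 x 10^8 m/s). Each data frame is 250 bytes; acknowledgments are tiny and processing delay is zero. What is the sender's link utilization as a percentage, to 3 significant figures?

83.9 %

t_tx = L/R = 2000/3370000000 = 5.93472e-07 s.
t_prop = 12/210000000 = 5.71429e-08 s; RTT = 1.14286e-07 s.
Cycle = t_tx + RTT = 7.07758e-07 s.
Utilization = t_tx / cycle = 5.93472e-07/7.07758e-07 = 83.9 %.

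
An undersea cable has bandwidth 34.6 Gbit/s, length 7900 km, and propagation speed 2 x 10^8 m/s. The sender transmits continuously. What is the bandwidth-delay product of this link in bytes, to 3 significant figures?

Propagation delay = 7900000 / 200000000 = 0.0395 s.
BDP = R × t_prop = 34600000000 × 0.0395 = 1366700000 bits.
In bytes: 1366700000/8 = 171000000 bytes.

171000000 bytes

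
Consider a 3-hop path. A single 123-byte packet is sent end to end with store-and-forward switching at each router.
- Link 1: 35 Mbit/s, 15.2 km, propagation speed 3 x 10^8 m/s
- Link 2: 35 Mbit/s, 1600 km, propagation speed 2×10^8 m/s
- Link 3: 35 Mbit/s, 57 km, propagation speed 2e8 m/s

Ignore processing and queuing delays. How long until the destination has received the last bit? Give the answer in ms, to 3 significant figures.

L = 123 × 8 = 984 bits.
Transmission delay per hop = L/R = 984/35000000 = 0.0281143 ms; 3 hops → 0.0843429 ms.
Propagation delays (d/s per hop): 0.0506667, 8, 0.285 ms; sum = 8.33567 ms.
End-to-end = 8.42 ms.

8.42 ms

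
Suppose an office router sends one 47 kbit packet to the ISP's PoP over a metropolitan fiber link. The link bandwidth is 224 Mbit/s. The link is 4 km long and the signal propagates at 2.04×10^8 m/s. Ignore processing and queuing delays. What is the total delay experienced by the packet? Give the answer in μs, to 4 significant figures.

L = 47000 bits.
Transmission delay = L/R = 47000 / 224000000 = 209.821 μs.
Propagation delay = d/s = 4000 m / 204000000 m/s = 19.6078 μs.
Total = 229.4 μs.

229.4 μs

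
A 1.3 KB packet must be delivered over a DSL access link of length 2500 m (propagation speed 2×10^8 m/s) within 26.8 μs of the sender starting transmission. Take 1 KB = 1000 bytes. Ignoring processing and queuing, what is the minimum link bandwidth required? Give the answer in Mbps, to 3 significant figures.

L = 10400 bits.
Propagation delay = 2500 / 200000000 = 12.5 μs.
Transmission budget = 26.8 − 12.5 = 14.3 μs.
R ≥ L / t_tx = 10400 bits / 1.43e-05 s = 727 Mbps.

727 Mbps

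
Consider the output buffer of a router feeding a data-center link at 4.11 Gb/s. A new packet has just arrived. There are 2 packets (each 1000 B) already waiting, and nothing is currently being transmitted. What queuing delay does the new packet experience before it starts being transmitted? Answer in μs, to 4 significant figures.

3.893 μs

Each queued packet: L/R = 8000/4.11e+09 = 1.94647 μs.
2 queued → 3.89294 μs.
Queuing delay = 3.893 μs.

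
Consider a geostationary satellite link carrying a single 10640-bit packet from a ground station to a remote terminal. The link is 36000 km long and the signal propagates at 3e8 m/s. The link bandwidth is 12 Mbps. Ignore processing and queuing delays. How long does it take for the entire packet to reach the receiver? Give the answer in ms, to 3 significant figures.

Transmission delay = L/R = 10640 / 12000000 = 0.886667 ms.
Propagation delay = d/s = 36000000 m / 300000000 m/s = 120 ms.
Total = 121 ms.

121 ms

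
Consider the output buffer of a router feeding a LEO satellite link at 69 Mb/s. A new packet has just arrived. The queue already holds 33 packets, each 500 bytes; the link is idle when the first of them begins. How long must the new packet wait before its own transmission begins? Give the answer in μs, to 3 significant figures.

1910 μs

Each queued packet: L/R = 4000/69000000 = 57.971 μs.
33 queued → 1913.04 μs.
Queuing delay = 1910 μs.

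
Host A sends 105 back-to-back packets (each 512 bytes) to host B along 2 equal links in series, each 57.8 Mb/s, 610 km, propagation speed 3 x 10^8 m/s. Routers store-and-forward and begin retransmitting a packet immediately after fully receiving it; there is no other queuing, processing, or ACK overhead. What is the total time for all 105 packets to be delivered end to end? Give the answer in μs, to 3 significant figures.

11600 μs

Per-hop transmission t_tx = L/R = 4096/57800000 = 70.8651 μs.
Per-hop propagation t_prop = 610000/300000000 = 2033.33 μs.
Pipeline fill: first packet needs 2·t_tx to clear all hops; remaining 104 packets each add one t_tx.
Total = (2+105-1)·t_tx + 2·t_prop = 106·70.8651 + 2·2033.33 = 11600 μs.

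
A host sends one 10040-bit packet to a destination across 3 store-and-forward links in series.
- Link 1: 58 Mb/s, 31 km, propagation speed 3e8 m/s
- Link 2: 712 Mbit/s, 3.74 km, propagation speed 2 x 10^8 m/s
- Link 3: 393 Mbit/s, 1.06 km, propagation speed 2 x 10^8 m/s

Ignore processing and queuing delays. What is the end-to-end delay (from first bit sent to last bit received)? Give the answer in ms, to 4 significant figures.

0.3401 ms

Transmission delays (L/R per hop): 0.173103, 0.0141011, 0.0255471 ms; sum = 0.212752 ms.
Propagation delays (d/s per hop): 0.103333, 0.0187, 0.0053 ms; sum = 0.127333 ms.
End-to-end = 0.3401 ms.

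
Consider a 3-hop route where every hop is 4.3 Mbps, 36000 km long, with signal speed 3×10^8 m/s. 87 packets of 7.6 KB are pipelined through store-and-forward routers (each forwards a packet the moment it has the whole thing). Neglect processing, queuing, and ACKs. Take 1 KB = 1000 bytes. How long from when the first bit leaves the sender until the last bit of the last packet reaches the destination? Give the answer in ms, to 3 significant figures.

1620 ms

Per-hop transmission t_tx = L/R = 60800/4300000 = 14.1395 ms.
Per-hop propagation t_prop = 36000000/300000000 = 120 ms.
Pipeline fill: first packet needs 3·t_tx to clear all hops; remaining 86 packets each add one t_tx.
Total = (3+87-1)·t_tx + 3·t_prop = 89·14.1395 + 3·120 = 1620 ms.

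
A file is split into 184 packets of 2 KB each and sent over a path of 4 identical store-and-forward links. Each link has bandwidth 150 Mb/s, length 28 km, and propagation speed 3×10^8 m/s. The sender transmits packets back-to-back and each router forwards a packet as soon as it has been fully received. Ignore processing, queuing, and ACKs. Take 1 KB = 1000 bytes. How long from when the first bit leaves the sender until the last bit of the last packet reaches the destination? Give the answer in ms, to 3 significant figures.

20.3 ms

Per-hop transmission t_tx = L/R = 16000/150000000 = 0.106667 ms.
Per-hop propagation t_prop = 28000/300000000 = 0.0933333 ms.
Pipeline fill: first packet needs 4·t_tx to clear all hops; remaining 183 packets each add one t_tx.
Total = (4+184-1)·t_tx + 4·t_prop = 187·0.106667 + 4·0.0933333 = 20.3 ms.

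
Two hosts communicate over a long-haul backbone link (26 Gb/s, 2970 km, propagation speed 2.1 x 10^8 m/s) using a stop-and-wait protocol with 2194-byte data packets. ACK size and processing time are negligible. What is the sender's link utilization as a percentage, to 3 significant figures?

t_tx = L/R = 17552/26000000000 = 6.75077e-07 s.
t_prop = 2970000/210000000 = 0.0141429 s; RTT = 0.0282857 s.
Cycle = t_tx + RTT = 0.0282864 s.
Utilization = t_tx / cycle = 6.75077e-07/0.0282864 = 0.00239 %.

0.00239 %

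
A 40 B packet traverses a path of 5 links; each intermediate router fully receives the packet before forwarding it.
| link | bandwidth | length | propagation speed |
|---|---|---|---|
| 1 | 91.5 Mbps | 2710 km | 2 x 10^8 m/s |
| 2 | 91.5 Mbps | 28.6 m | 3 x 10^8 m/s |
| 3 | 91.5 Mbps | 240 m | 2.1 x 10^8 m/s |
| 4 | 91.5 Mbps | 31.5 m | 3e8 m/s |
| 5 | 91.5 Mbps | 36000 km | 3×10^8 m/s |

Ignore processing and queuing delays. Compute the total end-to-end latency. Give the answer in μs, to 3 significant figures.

134000 μs

L = 40 × 8 = 320 bits.
Transmission delay per hop = L/R = 320/91500000 = 3.49727 μs; 5 hops → 17.4863 μs.
Propagation delays (d/s per hop): 13550, 0.0953333, 1.14286, 0.105, 120000 μs; sum = 133551 μs.
End-to-end = 134000 μs.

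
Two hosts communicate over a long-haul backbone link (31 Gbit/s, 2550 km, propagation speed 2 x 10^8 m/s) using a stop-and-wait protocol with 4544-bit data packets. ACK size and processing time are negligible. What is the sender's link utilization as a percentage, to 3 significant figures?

0.000575 %

t_tx = L/R = 4544/31000000000 = 1.46581e-07 s.
t_prop = 2550000/200000000 = 0.01275 s; RTT = 0.0255 s.
Cycle = t_tx + RTT = 0.0255001 s.
Utilization = t_tx / cycle = 1.46581e-07/0.0255001 = 0.000575 %.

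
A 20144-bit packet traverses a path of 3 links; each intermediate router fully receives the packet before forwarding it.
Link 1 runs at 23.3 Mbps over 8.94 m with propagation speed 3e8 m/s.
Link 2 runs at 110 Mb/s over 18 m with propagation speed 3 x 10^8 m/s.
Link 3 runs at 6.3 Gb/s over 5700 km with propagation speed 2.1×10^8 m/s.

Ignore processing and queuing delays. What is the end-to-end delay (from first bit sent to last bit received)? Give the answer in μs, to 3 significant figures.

28200 μs

Transmission delays (L/R per hop): 864.549, 183.127, 3.19746 μs; sum = 1050.87 μs.
Propagation delays (d/s per hop): 0.0298, 0.06, 27142.9 μs; sum = 27142.9 μs.
End-to-end = 28200 μs.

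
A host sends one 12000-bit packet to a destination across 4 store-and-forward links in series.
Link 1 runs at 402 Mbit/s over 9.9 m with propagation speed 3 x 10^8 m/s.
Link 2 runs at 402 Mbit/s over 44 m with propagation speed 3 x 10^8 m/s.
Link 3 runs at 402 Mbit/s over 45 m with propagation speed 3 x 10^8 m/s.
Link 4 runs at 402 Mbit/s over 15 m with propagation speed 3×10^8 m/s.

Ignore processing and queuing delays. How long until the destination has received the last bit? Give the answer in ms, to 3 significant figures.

0.120 ms

Transmission delay per hop = L/R = 12000/402000000 = 0.0298507 ms; 4 hops → 0.119403 ms.
Propagation delays (d/s per hop): 3.3e-05, 0.000146667, 0.00015, 5e-05 ms; sum = 0.000379667 ms.
End-to-end = 0.120 ms.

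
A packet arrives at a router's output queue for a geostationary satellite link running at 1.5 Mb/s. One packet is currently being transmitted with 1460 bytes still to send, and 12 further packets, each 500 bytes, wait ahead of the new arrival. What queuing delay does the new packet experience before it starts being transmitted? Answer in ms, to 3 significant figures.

39.8 ms

Each queued packet: L/R = 4000/1500000 = 2.66667 ms.
12 queued → 32 ms.
Plus remaining 11680 bits of current packet: 7.78667 ms.
Queuing delay = 39.8 ms.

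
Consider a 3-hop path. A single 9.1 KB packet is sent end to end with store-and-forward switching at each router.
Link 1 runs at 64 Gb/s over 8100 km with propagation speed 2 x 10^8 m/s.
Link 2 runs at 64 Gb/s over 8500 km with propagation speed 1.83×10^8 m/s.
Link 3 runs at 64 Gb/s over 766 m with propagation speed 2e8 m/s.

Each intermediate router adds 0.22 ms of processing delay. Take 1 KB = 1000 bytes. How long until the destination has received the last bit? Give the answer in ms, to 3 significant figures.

L = 72800 bits.
Transmission delay per hop = L/R = 72800/64000000000 = 0.0011375 ms; 3 hops → 0.0034125 ms.
Propagation delays (d/s per hop): 40.5, 46.4481, 0.00383 ms; sum = 86.9519 ms.
Processing at 2 router(s): 2 × 0.22 ms = 0.44 ms.
End-to-end = 87.4 ms.

87.4 ms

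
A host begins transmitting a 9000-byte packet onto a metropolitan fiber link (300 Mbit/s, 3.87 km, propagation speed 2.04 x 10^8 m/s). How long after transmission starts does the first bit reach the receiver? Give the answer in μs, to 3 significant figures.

19.0 μs

First bit experiences only propagation delay: d/s = 3870/204000000 = 19.0 μs.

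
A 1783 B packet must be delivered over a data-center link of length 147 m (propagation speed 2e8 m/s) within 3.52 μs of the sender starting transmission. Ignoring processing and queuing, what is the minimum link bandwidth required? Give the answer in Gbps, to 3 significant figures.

L = 14264 bits.
Propagation delay = 147 / 200000000 = 0.735 μs.
Transmission budget = 3.52 − 0.735 = 2.785 μs.
R ≥ L / t_tx = 14264 bits / 2.785e-06 s = 5.12 Gbps.

5.12 Gbps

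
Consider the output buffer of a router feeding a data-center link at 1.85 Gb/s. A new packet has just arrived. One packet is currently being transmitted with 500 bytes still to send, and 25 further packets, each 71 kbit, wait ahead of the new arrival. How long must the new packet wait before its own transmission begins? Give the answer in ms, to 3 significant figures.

Each queued packet: L/R = 71000/1850000000 = 0.0383784 ms.
25 queued → 0.959459 ms.
Plus remaining 4000 bits of current packet: 0.00216216 ms.
Queuing delay = 0.962 ms.

0.962 ms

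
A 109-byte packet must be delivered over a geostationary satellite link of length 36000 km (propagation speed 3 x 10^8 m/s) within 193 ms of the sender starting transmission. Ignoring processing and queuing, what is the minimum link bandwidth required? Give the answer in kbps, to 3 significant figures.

L = 872 bits.
Propagation delay = 36000000 / 300000000 = 120 ms.
Transmission budget = 193 − 120 = 73 ms.
R ≥ L / t_tx = 872 bits / 0.073 s = 11.9 kbps.

11.9 kbps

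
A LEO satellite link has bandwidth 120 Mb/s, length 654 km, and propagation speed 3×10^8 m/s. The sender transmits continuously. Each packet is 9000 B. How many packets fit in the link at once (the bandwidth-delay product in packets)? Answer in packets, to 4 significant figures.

3.633 packets

Propagation delay = 654000 / 300000000 = 0.00218 s.
BDP = R × t_prop = 120000000 × 0.00218 = 261600 bits.
In packets of 72000 bits: 3.633 packets.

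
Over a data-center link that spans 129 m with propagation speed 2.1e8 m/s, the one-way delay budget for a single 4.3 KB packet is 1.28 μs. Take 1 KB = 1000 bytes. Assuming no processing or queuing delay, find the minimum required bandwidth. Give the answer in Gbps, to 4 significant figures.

L = 34400 bits.
Propagation delay = 129 / 210000000 = 0.614286 μs.
Transmission budget = 1.28 − 0.614286 = 0.665714 μs.
R ≥ L / t_tx = 34400 bits / 6.65714e-07 s = 51.67 Gbps.

51.67 Gbps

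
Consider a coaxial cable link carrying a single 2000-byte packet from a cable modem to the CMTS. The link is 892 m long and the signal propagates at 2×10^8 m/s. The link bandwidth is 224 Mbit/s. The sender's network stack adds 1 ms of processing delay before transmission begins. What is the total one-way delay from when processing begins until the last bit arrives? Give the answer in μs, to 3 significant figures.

1080 μs

L = 2000 × 8 = 16000 bits.
Transmission delay = L/R = 16000 / 224000000 = 71.4286 μs.
Propagation delay = d/s = 892 m / 200000000 m/s = 4.46 μs.
Plus processing delay 1 ms = 1000 μs.
Total = 1080 μs.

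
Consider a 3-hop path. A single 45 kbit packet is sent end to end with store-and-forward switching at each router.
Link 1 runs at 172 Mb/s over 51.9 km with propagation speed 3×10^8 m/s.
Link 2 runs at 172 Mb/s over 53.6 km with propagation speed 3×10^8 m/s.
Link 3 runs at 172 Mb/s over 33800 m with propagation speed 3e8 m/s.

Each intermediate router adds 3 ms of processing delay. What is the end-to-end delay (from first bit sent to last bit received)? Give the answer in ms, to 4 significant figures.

7.249 ms

L = 45000 bits.
Transmission delay per hop = L/R = 45000/172000000 = 0.261628 ms; 3 hops → 0.784884 ms.
Propagation delays (d/s per hop): 0.173, 0.178667, 0.112667 ms; sum = 0.464333 ms.
Processing at 2 router(s): 2 × 3 ms = 6 ms.
End-to-end = 7.249 ms.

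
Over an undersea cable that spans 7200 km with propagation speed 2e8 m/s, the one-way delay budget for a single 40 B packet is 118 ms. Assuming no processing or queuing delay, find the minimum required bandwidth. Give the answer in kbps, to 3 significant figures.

3.90 kbps

L = 320 bits.
Propagation delay = 7200000 / 200000000 = 36 ms.
Transmission budget = 118 − 36 = 82 ms.
R ≥ L / t_tx = 320 bits / 0.082 s = 3.90 kbps.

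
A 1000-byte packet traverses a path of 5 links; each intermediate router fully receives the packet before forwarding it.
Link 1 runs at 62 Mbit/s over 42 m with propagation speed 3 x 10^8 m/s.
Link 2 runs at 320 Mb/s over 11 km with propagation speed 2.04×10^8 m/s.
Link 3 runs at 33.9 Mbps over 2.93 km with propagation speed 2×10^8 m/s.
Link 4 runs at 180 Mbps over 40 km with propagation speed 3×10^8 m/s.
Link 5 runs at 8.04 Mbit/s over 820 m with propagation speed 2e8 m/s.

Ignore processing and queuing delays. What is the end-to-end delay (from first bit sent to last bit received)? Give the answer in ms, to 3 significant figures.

L = 1000 × 8 = 8000 bits.
Transmission delays (L/R per hop): 0.129032, 0.025, 0.235988, 0.0444444, 0.995025 ms; sum = 1.42949 ms.
Propagation delays (d/s per hop): 0.00014, 0.0539216, 0.01465, 0.133333, 0.0041 ms; sum = 0.206145 ms.
End-to-end = 1.64 ms.

1.64 ms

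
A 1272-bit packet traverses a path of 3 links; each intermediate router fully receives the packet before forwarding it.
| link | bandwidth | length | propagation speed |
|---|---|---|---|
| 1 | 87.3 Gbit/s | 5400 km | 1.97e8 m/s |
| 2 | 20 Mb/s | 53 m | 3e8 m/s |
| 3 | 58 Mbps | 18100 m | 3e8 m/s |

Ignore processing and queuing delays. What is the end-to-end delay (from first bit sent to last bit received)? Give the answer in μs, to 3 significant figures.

Transmission delays (L/R per hop): 0.0145704, 63.6, 21.931 μs; sum = 85.5456 μs.
Propagation delays (d/s per hop): 27411.2, 0.176667, 60.3333 μs; sum = 27471.7 μs.
End-to-end = 27600 μs.

27600 μs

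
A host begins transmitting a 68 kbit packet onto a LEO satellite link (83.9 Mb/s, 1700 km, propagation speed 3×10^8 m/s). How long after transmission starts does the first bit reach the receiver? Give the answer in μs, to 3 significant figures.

5670 μs

First bit experiences only propagation delay: d/s = 1700000/300000000 = 5670 μs.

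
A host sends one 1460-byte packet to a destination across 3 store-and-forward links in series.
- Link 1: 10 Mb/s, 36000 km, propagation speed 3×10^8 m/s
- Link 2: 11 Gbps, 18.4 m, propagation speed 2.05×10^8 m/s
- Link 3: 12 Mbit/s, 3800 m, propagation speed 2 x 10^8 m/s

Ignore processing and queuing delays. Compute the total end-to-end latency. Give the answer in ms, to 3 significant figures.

L = 1460 × 8 = 11680 bits.
Transmission delays (L/R per hop): 1.168, 0.00106182, 0.973333 ms; sum = 2.1424 ms.
Propagation delays (d/s per hop): 120, 8.97561e-05, 0.019 ms; sum = 120.019 ms.
End-to-end = 122 ms.

122 ms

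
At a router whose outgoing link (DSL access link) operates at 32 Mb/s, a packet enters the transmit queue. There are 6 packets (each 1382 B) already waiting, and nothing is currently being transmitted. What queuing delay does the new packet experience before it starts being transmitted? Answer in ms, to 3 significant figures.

Each queued packet: L/R = 11056/32000000 = 0.3455 ms.
6 queued → 2.073 ms.
Queuing delay = 2.07 ms.

2.07 ms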